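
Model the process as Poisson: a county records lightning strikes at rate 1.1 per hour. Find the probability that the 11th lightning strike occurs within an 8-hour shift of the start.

Over the interval, μ = 1.1 × 8 = 8.8 (an 8-hour shift = 8 hours).
The 11th arrival falls in the interval iff at least 11 events occur there: P(S_11 ≤ t) = P(N ≥ 11) = 1 − P(N ≤ 10) ≈ 0.2706.

0.2706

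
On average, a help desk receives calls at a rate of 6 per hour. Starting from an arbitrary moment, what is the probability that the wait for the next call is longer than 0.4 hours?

0.0907

The wait for the next event is exponential with rate λ = 6 per hour.
P(T > 0.4) = e^(−λt) = e^(−6 × 0.4) = e^(−2.4) ≈ 0.0907.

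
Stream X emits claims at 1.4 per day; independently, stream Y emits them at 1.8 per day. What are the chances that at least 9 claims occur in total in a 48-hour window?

Independent Poisson processes superpose: combined rate λ = 1.4 + 1.8 = 3.2 per day.
Over the interval, μ = 3.2 × 2 = 6.4 (a 48-hour window = 2 days).
P(N ≥ 9) = 1 − P(N ≤ 8) ≈ 0.1967.

0.1967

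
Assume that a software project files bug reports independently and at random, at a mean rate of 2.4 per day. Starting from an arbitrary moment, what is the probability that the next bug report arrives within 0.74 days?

Inter-arrival times are exponential with rate λ = 2.4 per day.
P(T ≤ 0.74) = 1 − e^(−λt) = 1 − e^(−2.4 × 0.74) = 1 − e^(−1.776) ≈ 0.8307.

0.8307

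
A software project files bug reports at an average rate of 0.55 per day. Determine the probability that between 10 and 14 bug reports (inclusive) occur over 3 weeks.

0.5272

Over the interval, μ = 0.55 × 21 = 11.55 (3 weeks = 21 days).
P(10 ≤ N ≤ 14) = Σ_{j=10}^{14} e^(−11.55) · 11.55^j/j! ≈ 0.5272.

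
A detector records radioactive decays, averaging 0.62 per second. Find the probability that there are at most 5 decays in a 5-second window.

Over the interval, μ = 0.62 × 5 = 3.1 (a 5-second window = 5 seconds).
P(N ≤ 5) = Σ_{j=0}^{5} e^(−μ) μ^j/j! ≈ 0.9057.

0.9057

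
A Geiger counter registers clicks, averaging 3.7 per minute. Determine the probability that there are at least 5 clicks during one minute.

With mean μ = 3.7 per minute,
P(N ≥ 5) = 1 − P(N ≤ 4) = 1 − Σ_{j=0}^{4} e^(−μ) μ^j/j! ≈ 0.3128.

0.3128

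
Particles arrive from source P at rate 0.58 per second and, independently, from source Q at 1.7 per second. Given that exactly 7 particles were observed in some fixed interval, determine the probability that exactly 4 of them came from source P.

0.0608

Given the total, each event is independently from source P with probability p = λ_P/(λ_P+λ_Q) = 0.58/2.28 ≈ 0.2544.
So K ~ Binomial(7, 0.58/2.28): P(K = 4) = C(7,4) · (0.58/2.28)^4 · (1.7/2.28)^3 ≈ 0.0608.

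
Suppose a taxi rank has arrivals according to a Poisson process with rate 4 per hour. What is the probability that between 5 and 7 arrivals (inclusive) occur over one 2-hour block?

Over the interval, μ = 4 × 2 = 8 (a 2-hour block = 2 hours).
P(5 ≤ N ≤ 7) = Σ_{j=5}^{7} e^(−8) · 8^j/j! ≈ 0.3533.

0.3533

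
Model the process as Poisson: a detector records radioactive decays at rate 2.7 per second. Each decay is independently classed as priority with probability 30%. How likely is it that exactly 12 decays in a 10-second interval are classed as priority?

Thinning: the decays that are classed as priority themselves form a Poisson process with rate 0.3 × 2.7 = 0.81 per second.
Over the interval, μ = 0.81 × 10 = 8.1 (a 10-second interval = 10 seconds).
P(N = 12) = e^(−8.1) · 8.1^12/12! ≈ 0.0505.

0.0505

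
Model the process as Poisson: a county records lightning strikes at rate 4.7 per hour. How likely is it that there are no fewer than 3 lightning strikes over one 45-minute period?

0.6838

Over the interval, μ = 4.7 × 0.75 = 3.525 (a 45-minute period = 0.75 hours).
P(N ≥ 3) = 1 − P(N ≤ 2) = 1 − Σ_{j=0}^{2} e^(−μ) μ^j/j! ≈ 0.6838.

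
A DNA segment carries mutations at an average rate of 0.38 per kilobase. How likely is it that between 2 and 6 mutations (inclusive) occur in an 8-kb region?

0.7712

Over the interval, μ = 0.38 × 8 = 3.04 (an 8-kb region = 8 kilobases).
P(2 ≤ N ≤ 6) = Σ_{j=2}^{6} e^(−3.04) · 3.04^j/j! ≈ 0.7712.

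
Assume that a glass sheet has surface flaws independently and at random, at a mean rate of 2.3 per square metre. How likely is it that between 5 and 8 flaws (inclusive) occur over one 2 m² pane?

Over the interval, μ = 2.3 × 2 = 4.6 (a 2 m² pane = 2 square metres).
P(5 ≤ N ≤ 8) = Σ_{j=5}^{8} e^(−4.6) · 4.6^j/j! ≈ 0.4417.

0.4417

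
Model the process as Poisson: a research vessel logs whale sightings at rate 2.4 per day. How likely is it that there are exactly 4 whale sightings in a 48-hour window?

Over the interval, μ = 2.4 × 2 = 4.8 (a 48-hour window = 2 days).
P(N = 4) = e^(−μ) μ^4/4! = e^(−4.8) · 4.8^4/24 ≈ 0.1820.

0.1820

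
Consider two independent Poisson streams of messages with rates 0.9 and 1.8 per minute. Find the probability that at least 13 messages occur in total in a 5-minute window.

0.5907

Independent Poisson processes superpose: combined rate λ = 0.9 + 1.8 = 2.7 per minute.
Over the interval, μ = 2.7 × 5 = 13.5 (a 5-minute window = 5 minutes).
P(N ≥ 13) = 1 − P(N ≤ 12) ≈ 0.5907.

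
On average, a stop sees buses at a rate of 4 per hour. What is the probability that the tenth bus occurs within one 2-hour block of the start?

Over the interval, μ = 4 × 2 = 8 (a 2-hour block = 2 hours).
The tenth arrival falls in the interval iff at least 10 events occur there: P(S_10 ≤ t) = P(N ≥ 10) = 1 − P(N ≤ 9) ≈ 0.2834.

0.2834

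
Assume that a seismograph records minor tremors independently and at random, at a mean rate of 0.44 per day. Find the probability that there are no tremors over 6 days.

Over the interval, μ = 0.44 × 6 = 2.64 (6 days).
P(N = 0) = e^(−μ) μ^0/0! = e^(−2.64) · 2.64^0/1 ≈ 0.0714.

0.0714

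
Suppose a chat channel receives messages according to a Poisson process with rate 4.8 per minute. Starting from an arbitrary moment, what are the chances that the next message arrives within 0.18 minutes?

0.5785

Inter-arrival times are exponential with rate λ = 4.8 per minute.
P(T ≤ 0.18) = 1 − e^(−λt) = 1 − e^(−4.8 × 0.18) = 1 − e^(−0.864) ≈ 0.5785.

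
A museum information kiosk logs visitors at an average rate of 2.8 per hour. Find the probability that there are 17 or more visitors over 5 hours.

Over the interval, μ = 2.8 × 5 = 14 (5 hours).
P(N ≥ 17) = 1 − P(N ≤ 16) = 1 − Σ_{j=0}^{16} e^(−μ) μ^j/j! ≈ 0.2441.

0.2441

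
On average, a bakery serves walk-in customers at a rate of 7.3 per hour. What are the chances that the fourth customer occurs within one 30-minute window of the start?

0.4954

Over the interval, μ = 7.3 × 0.5 = 3.65 (a 30-minute window = 0.5 hours).
The fourth arrival falls in the interval iff at least 4 events occur there: P(S_4 ≤ t) = P(N ≥ 4) = 1 − P(N ≤ 3) ≈ 0.4954.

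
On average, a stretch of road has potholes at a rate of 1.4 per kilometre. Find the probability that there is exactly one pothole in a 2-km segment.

0.1703

Over the interval, μ = 1.4 × 2 = 2.8 (a 2-km segment = 2 kilometres).
P(N = 1) = e^(−μ) μ^1/1! = e^(−2.8) · 2.8^1/1 ≈ 0.1703.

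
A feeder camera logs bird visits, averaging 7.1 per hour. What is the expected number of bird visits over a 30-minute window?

E[N] = λt = 7.1 × 0.5 = 3.55 (a 30-minute window = 0.5 hours).

3.55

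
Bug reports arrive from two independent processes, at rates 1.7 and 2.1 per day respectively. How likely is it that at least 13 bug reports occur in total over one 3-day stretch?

0.3558

Independent Poisson processes superpose: combined rate λ = 1.7 + 2.1 = 3.8 per day.
Over the interval, μ = 3.8 × 3 = 11.4 (a 3-day stretch = 3 days).
P(N ≥ 13) = 1 − P(N ≤ 12) ≈ 0.3558.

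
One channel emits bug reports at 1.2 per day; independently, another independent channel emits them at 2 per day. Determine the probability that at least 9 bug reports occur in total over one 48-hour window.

0.1967

Independent Poisson processes superpose: combined rate λ = 1.2 + 2 = 3.2 per day.
Over the interval, μ = 3.2 × 2 = 6.4 (a 48-hour window = 2 days).
P(N ≥ 9) = 1 − P(N ≤ 8) ≈ 0.1967.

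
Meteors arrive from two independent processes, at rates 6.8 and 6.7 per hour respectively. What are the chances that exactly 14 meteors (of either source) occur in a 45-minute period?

Independent Poisson processes superpose: combined rate λ = 6.8 + 6.7 = 13.5 per hour.
Over the interval, μ = 13.5 × 0.75 = 10.125 (a 45-minute period = 0.75 hours).
P(N = 14) = e^(−10.125) · 10.125^14/14! ≈ 0.0547.

0.0547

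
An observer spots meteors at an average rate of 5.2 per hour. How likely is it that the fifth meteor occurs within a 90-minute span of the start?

0.8883

Over the interval, μ = 5.2 × 1.5 = 7.8 (a 90-minute span = 1.5 hours).
The fifth arrival falls in the interval iff at least 5 events occur there: P(S_5 ≤ t) = P(N ≥ 5) = 1 − P(N ≤ 4) ≈ 0.8883.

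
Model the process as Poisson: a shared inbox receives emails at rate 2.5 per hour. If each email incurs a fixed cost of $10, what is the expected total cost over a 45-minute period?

$18.75

E[N] = 2.5 × 0.75 = 1.875 (a 45-minute period = 0.75 hours); E[cost] = 1.875 × $10 = $18.75.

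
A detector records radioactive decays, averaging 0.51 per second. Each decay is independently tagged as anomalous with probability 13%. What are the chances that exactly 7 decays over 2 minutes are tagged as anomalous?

0.1403

Thinning: the decays that are tagged as anomalous themselves form a Poisson process with rate 0.13 × 0.51 = 0.0663 per second.
Over the interval, μ = 0.0663 × 120 = 7.956 (2 minutes = 120 seconds).
P(N = 7) = e^(−7.956) · 7.956^7/7! ≈ 0.1403.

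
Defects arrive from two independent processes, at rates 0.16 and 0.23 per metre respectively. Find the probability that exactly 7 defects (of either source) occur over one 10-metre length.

0.0551

Independent Poisson processes superpose: combined rate λ = 0.16 + 0.23 = 0.39 per metre.
Over the interval, μ = 0.39 × 10 = 3.9 (a 10-metre length = 10 metres).
P(N = 7) = e^(−3.9) · 3.9^7/7! ≈ 0.0551.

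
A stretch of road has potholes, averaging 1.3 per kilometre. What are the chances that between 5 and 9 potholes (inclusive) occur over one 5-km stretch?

Over the interval, μ = 1.3 × 5 = 6.5 (a 5-km stretch = 5 kilometres).
P(5 ≤ N ≤ 9) = Σ_{j=5}^{9} e^(−6.5) · 6.5^j/j! ≈ 0.6537.

0.6537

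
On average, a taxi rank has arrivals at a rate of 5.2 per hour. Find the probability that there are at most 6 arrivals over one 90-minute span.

Over the interval, μ = 5.2 × 1.5 = 7.8 (a 90-minute span = 1.5 hours).
P(N ≤ 6) = Σ_{j=0}^{6} e^(−μ) μ^j/j! ≈ 0.3384.

0.3384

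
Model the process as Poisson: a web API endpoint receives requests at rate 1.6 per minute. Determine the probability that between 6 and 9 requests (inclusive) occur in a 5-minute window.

Over the interval, μ = 1.6 × 5 = 8 (a 5-minute window = 5 minutes).
P(6 ≤ N ≤ 9) = Σ_{j=6}^{9} e^(−8) · 8^j/j! ≈ 0.5254.

0.5254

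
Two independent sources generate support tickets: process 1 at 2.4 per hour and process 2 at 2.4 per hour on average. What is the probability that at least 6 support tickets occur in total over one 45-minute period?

0.1559

Independent Poisson processes superpose: combined rate λ = 2.4 + 2.4 = 4.8 per hour.
Over the interval, μ = 4.8 × 0.75 = 3.6 (a 45-minute period = 0.75 hours).
P(N ≥ 6) = 1 − P(N ≤ 5) ≈ 0.1559.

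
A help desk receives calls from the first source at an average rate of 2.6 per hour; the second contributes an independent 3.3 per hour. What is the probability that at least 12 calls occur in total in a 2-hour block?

Independent Poisson processes superpose: combined rate λ = 2.6 + 3.3 = 5.9 per hour.
Over the interval, μ = 5.9 × 2 = 11.8 (a 2-hour block = 2 hours).
P(N ≥ 12) = 1 − P(N ≤ 11) ≈ 0.5153.

0.5153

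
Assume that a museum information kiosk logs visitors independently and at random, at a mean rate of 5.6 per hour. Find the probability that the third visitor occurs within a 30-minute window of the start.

Over the interval, μ = 5.6 × 0.5 = 2.8 (a 30-minute window = 0.5 hours).
The third arrival falls in the interval iff at least 3 events occur there: P(S_3 ≤ t) = P(N ≥ 3) = 1 − P(N ≤ 2) ≈ 0.5305.

0.5305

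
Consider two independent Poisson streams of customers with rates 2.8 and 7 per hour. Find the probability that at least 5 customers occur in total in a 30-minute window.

0.5418

Independent Poisson processes superpose: combined rate λ = 2.8 + 7 = 9.8 per hour.
Over the interval, μ = 9.8 × 0.5 = 4.9 (a 30-minute window = 0.5 hours).
P(N ≥ 5) = 1 − P(N ≤ 4) ≈ 0.5418.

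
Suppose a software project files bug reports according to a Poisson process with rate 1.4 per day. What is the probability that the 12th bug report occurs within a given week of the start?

Over the interval, μ = 1.4 × 7 = 9.8 (a week = 7 days).
The 12th arrival falls in the interval iff at least 12 events occur there: P(S_12 ≤ t) = P(N ≥ 12) = 1 − P(N ≤ 11) ≈ 0.2807.

0.2807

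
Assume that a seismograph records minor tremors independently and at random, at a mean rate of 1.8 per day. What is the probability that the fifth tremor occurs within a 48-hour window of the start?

0.2936

Over the interval, μ = 1.8 × 2 = 3.6 (a 48-hour window = 2 days).
The fifth arrival falls in the interval iff at least 5 events occur there: P(S_5 ≤ t) = P(N ≥ 5) = 1 − P(N ≤ 4) ≈ 0.2936.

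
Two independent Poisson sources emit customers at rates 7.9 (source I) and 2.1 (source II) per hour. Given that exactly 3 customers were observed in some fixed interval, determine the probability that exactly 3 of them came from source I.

Given the total, each event is independently from source I with probability p = λ_I/(λ_I+λ_II) = 7.9/10 = 0.7900.
So K ~ Binomial(3, 7.9/10): P(K = 3) = C(3,3) · (7.9/10)^3 · (2.1/10)^0 ≈ 0.4930.

0.4930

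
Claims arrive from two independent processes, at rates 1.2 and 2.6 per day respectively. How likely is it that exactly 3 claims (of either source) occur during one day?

0.2046

Independent Poisson processes superpose: combined rate λ = 1.2 + 2.6 = 3.8 per day.
So μ = 3.8.
P(N = 3) = e^(−3.8) · 3.8^3/3! ≈ 0.2046.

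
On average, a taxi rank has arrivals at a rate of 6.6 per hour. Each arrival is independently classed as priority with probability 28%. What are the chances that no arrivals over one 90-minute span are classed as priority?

Thinning: the arrivals that are classed as priority themselves form a Poisson process with rate 0.28 × 6.6 = 1.848 per hour.
Over the interval, μ = 1.848 × 1.5 = 2.772 (a 90-minute span = 1.5 hours).
P(N = 0) = e^(−2.772) · 2.772^0/0! ≈ 0.0625.

0.0625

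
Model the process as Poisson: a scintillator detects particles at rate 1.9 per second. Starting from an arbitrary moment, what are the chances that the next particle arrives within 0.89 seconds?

0.8157

Inter-arrival times are exponential with rate λ = 1.9 per second.
P(T ≤ 0.89) = 1 − e^(−λt) = 1 − e^(−1.9 × 0.89) = 1 − e^(−1.691) ≈ 0.8157.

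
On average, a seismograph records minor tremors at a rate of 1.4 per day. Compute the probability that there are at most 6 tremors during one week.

Over the interval, μ = 1.4 × 7 = 9.8 (a week = 7 days).
P(N ≤ 6) = Σ_{j=0}^{6} e^(−μ) μ^j/j! ≈ 0.1433.

0.1433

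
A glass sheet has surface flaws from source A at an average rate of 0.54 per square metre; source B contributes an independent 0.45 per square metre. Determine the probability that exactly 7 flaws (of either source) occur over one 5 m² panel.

0.1023

Independent Poisson processes superpose: combined rate λ = 0.54 + 0.45 = 0.99 per square metre.
Over the interval, μ = 0.99 × 5 = 4.95 (a 5 m² panel = 5 square metres).
P(N = 7) = e^(−4.95) · 4.95^7/7! ≈ 0.1023.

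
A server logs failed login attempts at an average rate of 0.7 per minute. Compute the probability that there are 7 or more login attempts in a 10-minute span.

Over the interval, μ = 0.7 × 10 = 7 (a 10-minute span = 10 minutes).
P(N ≥ 7) = 1 − P(N ≤ 6) = 1 − Σ_{j=0}^{6} e^(−μ) μ^j/j! ≈ 0.5503.

0.5503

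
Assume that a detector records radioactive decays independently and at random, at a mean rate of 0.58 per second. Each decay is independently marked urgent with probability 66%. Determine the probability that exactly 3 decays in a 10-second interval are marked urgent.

0.2034

Thinning: the decays that are marked urgent themselves form a Poisson process with rate 0.66 × 0.58 = 0.3828 per second.
Over the interval, μ = 0.3828 × 10 = 3.828 (a 10-second interval = 10 seconds).
P(N = 3) = e^(−3.828) · 3.828^3/3! ≈ 0.2034.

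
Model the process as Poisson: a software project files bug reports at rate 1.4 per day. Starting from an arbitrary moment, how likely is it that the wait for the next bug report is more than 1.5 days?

0.1225

The wait for the next event is exponential with rate λ = 1.4 per day.
P(T > 1.5) = e^(−λt) = e^(−1.4 × 1.5) = e^(−2.1) ≈ 0.1225.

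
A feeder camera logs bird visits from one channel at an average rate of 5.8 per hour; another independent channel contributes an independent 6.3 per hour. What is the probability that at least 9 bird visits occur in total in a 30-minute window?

0.1580

Independent Poisson processes superpose: combined rate λ = 5.8 + 6.3 = 12.1 per hour.
Over the interval, μ = 12.1 × 0.5 = 6.05 (a 30-minute window = 0.5 hours).
P(N ≥ 9) = 1 − P(N ≤ 8) ≈ 0.1580.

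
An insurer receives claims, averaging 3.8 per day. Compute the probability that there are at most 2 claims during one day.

0.2689

With mean μ = 3.8 per day,
P(N ≤ 2) = Σ_{j=0}^{2} e^(−μ) μ^j/j! ≈ 0.2689.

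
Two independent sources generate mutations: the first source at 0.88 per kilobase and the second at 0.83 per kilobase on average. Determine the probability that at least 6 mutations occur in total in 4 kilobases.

Independent Poisson processes superpose: combined rate λ = 0.88 + 0.83 = 1.71 per kilobase.
Over the interval, μ = 1.71 × 4 = 6.84 (4 kilobases).
P(N ≥ 6) = 1 − P(N ≤ 5) ≈ 0.6784.

0.6784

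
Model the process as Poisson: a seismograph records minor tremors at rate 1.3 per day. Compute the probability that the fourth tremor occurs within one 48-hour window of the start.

0.2640

Over the interval, μ = 1.3 × 2 = 2.6 (a 48-hour window = 2 days).
The fourth arrival falls in the interval iff at least 4 events occur there: P(S_4 ≤ t) = P(N ≥ 4) = 1 − P(N ≤ 3) ≈ 0.2640.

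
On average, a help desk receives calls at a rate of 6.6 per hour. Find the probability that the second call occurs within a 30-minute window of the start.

0.8414

Over the interval, μ = 6.6 × 0.5 = 3.3 (a 30-minute window = 0.5 hours).
The second arrival falls in the interval iff at least 2 events occur there: P(S_2 ≤ t) = P(N ≥ 2) = 1 − P(N ≤ 1) ≈ 0.8414.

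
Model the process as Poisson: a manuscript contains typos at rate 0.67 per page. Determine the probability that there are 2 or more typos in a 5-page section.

Over the interval, μ = 0.67 × 5 = 3.35 (a 5-page section = 5 pages).
P(N ≥ 2) = 1 − P(N ≤ 1) = 1 − Σ_{j=0}^{1} e^(−μ) μ^j/j! ≈ 0.8474.

0.8474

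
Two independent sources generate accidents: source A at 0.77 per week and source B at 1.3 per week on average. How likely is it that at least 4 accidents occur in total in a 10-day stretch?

0.3432

Independent Poisson processes superpose: combined rate λ = 0.77 + 1.3 = 2.07 per week.
Over the interval, μ = 2.07 × 10/7 ≈ 2.95714 (a 10-day stretch = 10/7 weeks).
P(N ≥ 4) = 1 − P(N ≤ 3) ≈ 0.3432.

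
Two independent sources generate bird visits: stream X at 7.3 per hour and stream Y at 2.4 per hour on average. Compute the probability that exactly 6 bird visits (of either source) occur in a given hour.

Independent Poisson processes superpose: combined rate λ = 7.3 + 2.4 = 9.7 per hour.
So μ = 9.7.
P(N = 6) = e^(−9.7) · 9.7^6/6! ≈ 0.0709.

0.0709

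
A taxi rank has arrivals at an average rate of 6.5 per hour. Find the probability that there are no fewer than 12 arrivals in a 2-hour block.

Over the interval, μ = 6.5 × 2 = 13 (a 2-hour block = 2 hours).
P(N ≥ 12) = 1 − P(N ≤ 11) = 1 − Σ_{j=0}^{11} e^(−μ) μ^j/j! ≈ 0.6468.

0.6468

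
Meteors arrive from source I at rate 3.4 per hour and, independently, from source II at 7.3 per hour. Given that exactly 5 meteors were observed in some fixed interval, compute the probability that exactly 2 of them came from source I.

Given the total, each event is independently from source I with probability p = λ_I/(λ_I+λ_II) = 3.4/10.7 ≈ 0.3178.
So K ~ Binomial(5, 3.4/10.7): P(K = 2) = C(5,2) · (3.4/10.7)^2 · (7.3/10.7)^3 ≈ 0.3206.

0.3206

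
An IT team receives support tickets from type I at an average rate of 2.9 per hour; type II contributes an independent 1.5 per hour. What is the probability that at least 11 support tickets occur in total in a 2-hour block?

Independent Poisson processes superpose: combined rate λ = 2.9 + 1.5 = 4.4 per hour.
Over the interval, μ = 4.4 × 2 = 8.8 (a 2-hour block = 2 hours).
P(N ≥ 11) = 1 − P(N ≤ 10) ≈ 0.2706.

0.2706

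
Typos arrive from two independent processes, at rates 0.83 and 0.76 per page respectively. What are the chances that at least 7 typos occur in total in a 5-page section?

Independent Poisson processes superpose: combined rate λ = 0.83 + 0.76 = 1.59 per page.
Over the interval, μ = 1.59 × 5 = 7.95 (a 5-page section = 5 pages).
P(N ≥ 7) = 1 − P(N ≤ 6) ≈ 0.6805.

0.6805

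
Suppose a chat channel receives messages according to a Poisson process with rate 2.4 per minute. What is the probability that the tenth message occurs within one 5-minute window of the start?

0.7576

Over the interval, μ = 2.4 × 5 = 12 (a 5-minute window = 5 minutes).
The tenth arrival falls in the interval iff at least 10 events occur there: P(S_10 ≤ t) = P(N ≥ 10) = 1 − P(N ≤ 9) ≈ 0.7576.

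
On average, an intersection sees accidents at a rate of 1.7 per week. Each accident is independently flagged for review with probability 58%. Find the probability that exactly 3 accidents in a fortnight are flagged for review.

Thinning: the accidents that are flagged for review themselves form a Poisson process with rate 0.58 × 1.7 = 0.986 per week.
Over the interval, μ = 0.986 × 2 = 1.972 (a fortnight = 2 weeks).
P(N = 3) = e^(−1.972) · 1.972^3/3! ≈ 0.1779.

0.1779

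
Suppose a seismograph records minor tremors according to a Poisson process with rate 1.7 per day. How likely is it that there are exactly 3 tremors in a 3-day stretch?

Over the interval, μ = 1.7 × 3 = 5.1 (a 3-day stretch = 3 days).
P(N = 3) = e^(−μ) μ^3/3! = e^(−5.1) · 5.1^3/6 ≈ 0.1348.

0.1348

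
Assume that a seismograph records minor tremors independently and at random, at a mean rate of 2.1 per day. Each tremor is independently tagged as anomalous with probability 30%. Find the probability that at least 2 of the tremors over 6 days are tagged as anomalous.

Thinning: the tremors that are tagged as anomalous themselves form a Poisson process with rate 0.3 × 2.1 = 0.63 per day.
Over the interval, μ = 0.63 × 6 = 3.78 (6 days).
P(N ≥ 2) = 1 − P(N ≤ 1) ≈ 0.8909.

0.8909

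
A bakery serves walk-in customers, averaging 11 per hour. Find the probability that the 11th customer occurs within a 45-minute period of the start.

Over the interval, μ = 11 × 0.75 = 8.25 (a 45-minute period = 0.75 hours).
The 11th arrival falls in the interval iff at least 11 events occur there: P(S_11 ≤ t) = P(N ≥ 11) = 1 − P(N ≤ 10) ≈ 0.2097.

0.2097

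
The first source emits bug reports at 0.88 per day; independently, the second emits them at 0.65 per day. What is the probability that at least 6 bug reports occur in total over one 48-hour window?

Independent Poisson processes superpose: combined rate λ = 0.88 + 0.65 = 1.53 per day.
Over the interval, μ = 1.53 × 2 = 3.06 (a 48-hour window = 2 days).
P(N ≥ 6) = 1 − P(N ≤ 5) ≈ 0.0901.

0.0901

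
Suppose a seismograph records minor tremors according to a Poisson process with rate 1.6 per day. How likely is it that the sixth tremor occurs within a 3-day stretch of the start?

0.3490

Over the interval, μ = 1.6 × 3 = 4.8 (a 3-day stretch = 3 days).
The sixth arrival falls in the interval iff at least 6 events occur there: P(S_6 ≤ t) = P(N ≥ 6) = 1 − P(N ≤ 5) ≈ 0.3490.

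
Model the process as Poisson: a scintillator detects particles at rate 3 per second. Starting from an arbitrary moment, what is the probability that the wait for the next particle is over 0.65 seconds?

0.1423

The wait for the next event is exponential with rate λ = 3 per second.
P(T > 0.65) = e^(−λt) = e^(−3 × 0.65) = e^(−1.95) ≈ 0.1423.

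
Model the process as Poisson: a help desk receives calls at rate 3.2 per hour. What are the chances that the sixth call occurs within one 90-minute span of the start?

0.3490

Over the interval, μ = 3.2 × 1.5 = 4.8 (a 90-minute span = 1.5 hours).
The sixth arrival falls in the interval iff at least 6 events occur there: P(S_6 ≤ t) = P(N ≥ 6) = 1 − P(N ≤ 5) ≈ 0.3490.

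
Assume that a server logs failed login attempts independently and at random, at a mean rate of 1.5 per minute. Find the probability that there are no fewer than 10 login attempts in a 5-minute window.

0.2236

Over the interval, μ = 1.5 × 5 = 7.5 (a 5-minute window = 5 minutes).
P(N ≥ 10) = 1 − P(N ≤ 9) = 1 − Σ_{j=0}^{9} e^(−μ) μ^j/j! ≈ 0.2236.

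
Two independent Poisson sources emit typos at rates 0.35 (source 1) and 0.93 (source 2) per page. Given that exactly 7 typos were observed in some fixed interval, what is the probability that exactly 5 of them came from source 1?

0.0169

Given the total, each event is independently from source 1 with probability p = λ_1/(λ_1+λ_2) = 0.35/1.28 ≈ 0.2734.
So K ~ Binomial(7, 0.35/1.28): P(K = 5) = C(7,5) · (0.35/1.28)^5 · (0.93/1.28)^2 ≈ 0.0169.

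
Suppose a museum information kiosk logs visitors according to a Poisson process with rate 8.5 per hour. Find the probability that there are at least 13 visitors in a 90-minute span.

0.5092

Over the interval, μ = 8.5 × 1.5 = 12.75 (a 90-minute span = 1.5 hours).
P(N ≥ 13) = 1 − P(N ≤ 12) = 1 − Σ_{j=0}^{12} e^(−μ) μ^j/j! ≈ 0.5092.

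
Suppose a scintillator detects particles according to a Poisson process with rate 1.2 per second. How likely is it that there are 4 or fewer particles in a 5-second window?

Over the interval, μ = 1.2 × 5 = 6 (a 5-second window = 5 seconds).
P(N ≤ 4) = Σ_{j=0}^{4} e^(−μ) μ^j/j! ≈ 0.2851.

0.2851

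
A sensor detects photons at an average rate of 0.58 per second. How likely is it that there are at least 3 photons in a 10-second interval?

Over the interval, μ = 0.58 × 10 = 5.8 (a 10-second interval = 10 seconds).
P(N ≥ 3) = 1 − P(N ≤ 2) = 1 − Σ_{j=0}^{2} e^(−μ) μ^j/j! ≈ 0.9285.

0.9285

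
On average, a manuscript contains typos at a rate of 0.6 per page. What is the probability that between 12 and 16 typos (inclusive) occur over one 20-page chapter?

0.4371

Over the interval, μ = 0.6 × 20 = 12 (a 20-page chapter = 20 pages).
P(12 ≤ N ≤ 16) = Σ_{j=12}^{16} e^(−12) · 12^j/j! ≈ 0.4371.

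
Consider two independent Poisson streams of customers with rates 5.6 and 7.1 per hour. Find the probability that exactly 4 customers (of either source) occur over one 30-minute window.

0.1183

Independent Poisson processes superpose: combined rate λ = 5.6 + 7.1 = 12.7 per hour.
Over the interval, μ = 12.7 × 0.5 = 6.35 (a 30-minute window = 0.5 hours).
P(N = 4) = e^(−6.35) · 6.35^4/4! ≈ 0.1183.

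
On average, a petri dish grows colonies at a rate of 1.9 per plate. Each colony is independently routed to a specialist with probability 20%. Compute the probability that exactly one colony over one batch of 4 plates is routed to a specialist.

Thinning: the colonies that are routed to a specialist themselves form a Poisson process with rate 0.2 × 1.9 = 0.38 per plate.
Over the interval, μ = 0.38 × 4 = 1.52 (a batch of 4 plates = 4 plates).
P(N = 1) = e^(−1.52) · 1.52^1/1! ≈ 0.3324.

0.3324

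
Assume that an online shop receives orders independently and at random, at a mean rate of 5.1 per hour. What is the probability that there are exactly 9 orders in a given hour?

With mean μ = 5.1 per hour,
P(N = 9) = e^(−μ) μ^9/9! = e^(−5.1) · 5.1^9/362880 ≈ 0.0392.

0.0392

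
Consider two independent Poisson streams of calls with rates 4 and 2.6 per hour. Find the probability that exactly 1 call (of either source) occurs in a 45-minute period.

0.0351

Independent Poisson processes superpose: combined rate λ = 4 + 2.6 = 6.6 per hour.
Over the interval, μ = 6.6 × 0.75 = 4.95 (a 45-minute period = 0.75 hours).
P(N = 1) = e^(−4.95) · 4.95^1/1! ≈ 0.0351.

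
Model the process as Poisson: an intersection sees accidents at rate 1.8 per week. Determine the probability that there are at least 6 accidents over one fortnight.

Over the interval, μ = 1.8 × 2 = 3.6 (a fortnight = 2 weeks).
P(N ≥ 6) = 1 − P(N ≤ 5) = 1 − Σ_{j=0}^{5} e^(−μ) μ^j/j! ≈ 0.1559.

0.1559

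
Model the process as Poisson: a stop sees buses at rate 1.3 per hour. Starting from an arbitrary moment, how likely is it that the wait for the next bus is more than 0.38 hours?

0.6102

The wait for the next event is exponential with rate λ = 1.3 per hour.
P(T > 0.38) = e^(−λt) = e^(−1.3 × 0.38) = e^(−0.494) ≈ 0.6102.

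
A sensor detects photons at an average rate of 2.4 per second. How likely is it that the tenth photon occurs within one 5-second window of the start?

Over the interval, μ = 2.4 × 5 = 12 (a 5-second window = 5 seconds).
The tenth arrival falls in the interval iff at least 10 events occur there: P(S_10 ≤ t) = P(N ≥ 10) = 1 − P(N ≤ 9) ≈ 0.7576.

0.7576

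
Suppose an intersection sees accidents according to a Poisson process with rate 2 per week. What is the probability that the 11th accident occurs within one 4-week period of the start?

Over the interval, μ = 2 × 4 = 8 (a 4-week period = 4 weeks).
The 11th arrival falls in the interval iff at least 11 events occur there: P(S_11 ≤ t) = P(N ≥ 11) = 1 − P(N ≤ 10) ≈ 0.1841.

0.1841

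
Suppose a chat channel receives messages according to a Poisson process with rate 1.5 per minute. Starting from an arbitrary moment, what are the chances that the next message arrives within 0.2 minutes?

0.2592

Inter-arrival times are exponential with rate λ = 1.5 per minute.
P(T ≤ 0.2) = 1 − e^(−λt) = 1 − e^(−1.5 × 0.2) = 1 − e^(−0.3) ≈ 0.2592.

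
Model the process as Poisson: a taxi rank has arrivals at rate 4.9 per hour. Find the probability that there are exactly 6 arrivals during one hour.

0.1432

With mean μ = 4.9 per hour,
P(N = 6) = e^(−μ) μ^6/6! = e^(−4.9) · 4.9^6/720 ≈ 0.1432.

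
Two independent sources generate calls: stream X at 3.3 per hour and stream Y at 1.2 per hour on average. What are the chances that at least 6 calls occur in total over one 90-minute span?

0.6662

Independent Poisson processes superpose: combined rate λ = 3.3 + 1.2 = 4.5 per hour.
Over the interval, μ = 4.5 × 1.5 = 6.75 (a 90-minute span = 1.5 hours).
P(N ≥ 6) = 1 − P(N ≤ 5) ≈ 0.6662.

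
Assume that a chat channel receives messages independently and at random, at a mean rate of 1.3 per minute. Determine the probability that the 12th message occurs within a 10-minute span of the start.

Over the interval, μ = 1.3 × 10 = 13 (a 10-minute span = 10 minutes).
The 12th arrival falls in the interval iff at least 12 events occur there: P(S_12 ≤ t) = P(N ≥ 12) = 1 − P(N ≤ 11) ≈ 0.6468.

0.6468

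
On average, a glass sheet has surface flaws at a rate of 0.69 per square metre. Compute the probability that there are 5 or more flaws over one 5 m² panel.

Over the interval, μ = 0.69 × 5 = 3.45 (a 5 m² panel = 5 square metres).
P(N ≥ 5) = 1 − P(N ≤ 4) = 1 − Σ_{j=0}^{4} e^(−μ) μ^j/j! ≈ 0.2651.

0.2651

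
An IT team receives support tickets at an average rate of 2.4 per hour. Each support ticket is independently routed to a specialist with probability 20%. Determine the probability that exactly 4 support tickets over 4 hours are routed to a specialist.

Thinning: the support tickets that are routed to a specialist themselves form a Poisson process with rate 0.2 × 2.4 = 0.48 per hour.
Over the interval, μ = 0.48 × 4 = 1.92 (4 hours).
P(N = 4) = e^(−1.92) · 1.92^4/4! ≈ 0.0830.

0.0830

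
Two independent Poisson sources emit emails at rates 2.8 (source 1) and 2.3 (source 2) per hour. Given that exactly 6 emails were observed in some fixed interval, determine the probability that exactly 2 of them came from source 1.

0.1870

Given the total, each event is independently from source 1 with probability p = λ_1/(λ_1+λ_2) = 2.8/5.1 ≈ 0.5490.
So K ~ Binomial(6, 2.8/5.1): P(K = 2) = C(6,2) · (2.8/5.1)^2 · (2.3/5.1)^4 ≈ 0.1870.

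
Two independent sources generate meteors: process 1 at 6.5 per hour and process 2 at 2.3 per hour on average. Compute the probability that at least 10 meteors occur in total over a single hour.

Independent Poisson processes superpose: combined rate λ = 6.5 + 2.3 = 8.8 per hour.
So μ = 8.8.
P(N ≥ 10) = 1 − P(N ≤ 9) ≈ 0.3863.

0.3863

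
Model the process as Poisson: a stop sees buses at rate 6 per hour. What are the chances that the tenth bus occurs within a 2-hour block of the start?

Over the interval, μ = 6 × 2 = 12 (a 2-hour block = 2 hours).
The tenth arrival falls in the interval iff at least 10 events occur there: P(S_10 ≤ t) = P(N ≥ 10) = 1 − P(N ≤ 9) ≈ 0.7576.

0.7576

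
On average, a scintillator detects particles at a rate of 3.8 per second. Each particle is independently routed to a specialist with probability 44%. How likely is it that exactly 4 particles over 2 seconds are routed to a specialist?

Thinning: the particles that are routed to a specialist themselves form a Poisson process with rate 0.44 × 3.8 = 1.672 per second.
Over the interval, μ = 1.672 × 2 = 3.344 (2 seconds).
P(N = 4) = e^(−3.344) · 3.344^4/4! ≈ 0.1839.

0.1839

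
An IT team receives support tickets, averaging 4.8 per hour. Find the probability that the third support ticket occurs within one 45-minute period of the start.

0.6973

Over the interval, μ = 4.8 × 0.75 = 3.6 (a 45-minute period = 0.75 hours).
The third arrival falls in the interval iff at least 3 events occur there: P(S_3 ≤ t) = P(N ≥ 3) = 1 − P(N ≤ 2) ≈ 0.6973.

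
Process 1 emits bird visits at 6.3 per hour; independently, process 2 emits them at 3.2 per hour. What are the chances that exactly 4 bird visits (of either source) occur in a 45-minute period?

0.0864

Independent Poisson processes superpose: combined rate λ = 6.3 + 3.2 = 9.5 per hour.
Over the interval, μ = 9.5 × 0.75 = 7.125 (a 45-minute period = 0.75 hours).
P(N = 4) = e^(−7.125) · 7.125^4/4! ≈ 0.0864.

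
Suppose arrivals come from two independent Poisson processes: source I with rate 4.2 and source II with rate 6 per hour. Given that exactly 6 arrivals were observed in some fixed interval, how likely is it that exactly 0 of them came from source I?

0.0414

Given the total, each event is independently from source I with probability p = λ_I/(λ_I+λ_II) = 4.2/10.2 ≈ 0.4118.
So K ~ Binomial(6, 4.2/10.2): P(K = 0) = C(6,0) · (4.2/10.2)^0 · (6/10.2)^6 ≈ 0.0414.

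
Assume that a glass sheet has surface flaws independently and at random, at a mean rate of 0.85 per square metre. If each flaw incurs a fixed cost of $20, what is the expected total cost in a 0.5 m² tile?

E[N] = 0.85 × 0.5 = 0.425 (a 0.5 m² tile = 0.5 square metres); E[cost] = 0.425 × $20 = $8.5.

$8.5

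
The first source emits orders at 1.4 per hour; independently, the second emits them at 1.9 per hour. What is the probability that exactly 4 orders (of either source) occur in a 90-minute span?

Independent Poisson processes superpose: combined rate λ = 1.4 + 1.9 = 3.3 per hour.
Over the interval, μ = 3.3 × 1.5 = 4.95 (a 90-minute span = 1.5 hours).
P(N = 4) = e^(−4.95) · 4.95^4/4! ≈ 0.1772.

0.1772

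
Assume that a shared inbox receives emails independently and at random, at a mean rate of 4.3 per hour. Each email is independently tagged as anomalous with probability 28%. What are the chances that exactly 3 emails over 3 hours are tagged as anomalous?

Thinning: the emails that are tagged as anomalous themselves form a Poisson process with rate 0.28 × 4.3 = 1.204 per hour.
Over the interval, μ = 1.204 × 3 = 3.612 (3 hours).
P(N = 3) = e^(−3.612) · 3.612^3/3! ≈ 0.2120.

0.2120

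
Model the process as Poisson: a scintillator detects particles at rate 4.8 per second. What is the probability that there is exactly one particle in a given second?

With mean μ = 4.8 per second,
P(N = 1) = e^(−μ) μ^1/1! = e^(−4.8) · 4.8^1/1 ≈ 0.0395.

0.0395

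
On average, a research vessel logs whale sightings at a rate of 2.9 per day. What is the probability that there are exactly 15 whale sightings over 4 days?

0.0649

Over the interval, μ = 2.9 × 4 = 11.6 (4 days).
P(N = 15) = e^(−μ) μ^15/15! = e^(−11.6) · 11.6^15/1307674368000 ≈ 0.0649.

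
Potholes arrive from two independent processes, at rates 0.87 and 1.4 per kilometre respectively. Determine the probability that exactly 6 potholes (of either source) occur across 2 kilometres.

0.1298

Independent Poisson processes superpose: combined rate λ = 0.87 + 1.4 = 2.27 per kilometre.
Over the interval, μ = 2.27 × 2 = 4.54 (2 kilometres).
P(N = 6) = e^(−4.54) · 4.54^6/6! ≈ 0.1298.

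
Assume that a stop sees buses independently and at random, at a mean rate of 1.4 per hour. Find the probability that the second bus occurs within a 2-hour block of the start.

Over the interval, μ = 1.4 × 2 = 2.8 (a 2-hour block = 2 hours).
The second arrival falls in the interval iff at least 2 events occur there: P(S_2 ≤ t) = P(N ≥ 2) = 1 − P(N ≤ 1) ≈ 0.7689.

0.7689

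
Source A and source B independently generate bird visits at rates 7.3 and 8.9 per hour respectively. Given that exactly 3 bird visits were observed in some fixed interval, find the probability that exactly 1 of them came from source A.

0.4080

Given the total, each event is independently from source A with probability p = λ_A/(λ_A+λ_B) = 7.3/16.2 ≈ 0.4506.
So K ~ Binomial(3, 7.3/16.2): P(K = 1) = C(3,1) · (7.3/16.2)^1 · (8.9/16.2)^2 ≈ 0.4080.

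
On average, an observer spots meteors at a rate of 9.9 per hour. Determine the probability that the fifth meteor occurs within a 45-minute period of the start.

Over the interval, μ = 9.9 × 0.75 = 7.425 (a 45-minute period = 0.75 hours).
The fifth arrival falls in the interval iff at least 5 events occur there: P(S_5 ≤ t) = P(N ≥ 5) = 1 − P(N ≤ 4) ≈ 0.8624.

0.8624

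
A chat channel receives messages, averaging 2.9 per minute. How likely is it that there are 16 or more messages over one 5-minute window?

0.3808

Over the interval, μ = 2.9 × 5 = 14.5 (a 5-minute window = 5 minutes).
P(N ≥ 16) = 1 − P(N ≤ 15) = 1 − Σ_{j=0}^{15} e^(−μ) μ^j/j! ≈ 0.3808.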